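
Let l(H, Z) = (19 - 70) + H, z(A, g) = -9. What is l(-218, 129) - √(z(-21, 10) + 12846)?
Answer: -269 - √12837 ≈ -382.30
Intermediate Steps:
l(H, Z) = -51 + H
l(-218, 129) - √(z(-21, 10) + 12846) = (-51 - 218) - √(-9 + 12846) = -269 - √12837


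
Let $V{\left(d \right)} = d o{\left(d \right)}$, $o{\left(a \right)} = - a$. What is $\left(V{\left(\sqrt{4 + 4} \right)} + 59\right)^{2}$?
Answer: $2601$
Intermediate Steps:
$V{\left(d \right)} = - d^{2}$ ($V{\left(d \right)} = d \left(- d\right) = - d^{2}$)
$\left(V{\left(\sqrt{4 + 4} \right)} + 59\right)^{2} = \left(- \left(\sqrt{4 + 4}\right)^{2} + 59\right)^{2} = \left(- \left(\sqrt{8}\right)^{2} + 59\right)^{2} = \left(- \left(2 \sqrt{2}\right)^{2} + 59\right)^{2} = \left(\left(-1\right) 8 + 59\right)^{2} = \left(-8 + 59\right)^{2} = 51^{2} = 2601$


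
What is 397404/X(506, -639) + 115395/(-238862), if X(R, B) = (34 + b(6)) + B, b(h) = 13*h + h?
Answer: -94984835043/124447102 ≈ -763.25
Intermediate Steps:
b(h) = 14*h
X(R, B) = 118 + B (X(R, B) = (34 + 14*6) + B = (34 + 84) + B = 118 + B)
397404/X(506, -639) + 115395/(-238862) = 397404/(118 - 639) + 115395/(-238862) = 397404/(-521) + 115395*(-1/238862) = 397404*(-1/521) - 115395/238862 = -397404/521 - 115395/238862 = -94984835043/124447102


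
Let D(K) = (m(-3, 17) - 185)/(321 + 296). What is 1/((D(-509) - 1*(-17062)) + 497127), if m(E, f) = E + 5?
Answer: 617/317254430 ≈ 1.9448e-6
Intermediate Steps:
m(E, f) = 5 + E
D(K) = -183/617 (D(K) = ((5 - 3) - 185)/(321 + 296) = (2 - 185)/617 = -183*1/617 = -183/617)
1/((D(-509) - 1*(-17062)) + 497127) = 1/((-183/617 - 1*(-17062)) + 497127) = 1/((-183/617 + 17062) + 497127) = 1/(10527071/617 + 497127) = 1/(317254430/617) = 617/317254430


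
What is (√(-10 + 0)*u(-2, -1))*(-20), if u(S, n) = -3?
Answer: 60*I*√10 ≈ 189.74*I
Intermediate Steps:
(√(-10 + 0)*u(-2, -1))*(-20) = (√(-10 + 0)*(-3))*(-20) = (√(-10)*(-3))*(-20) = ((I*√10)*(-3))*(-20) = -3*I*√10*(-20) = 60*I*√10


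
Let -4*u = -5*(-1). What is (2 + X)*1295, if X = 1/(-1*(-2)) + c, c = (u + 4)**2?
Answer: 208495/16 ≈ 13031.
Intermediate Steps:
u = -5/4 (u = -(-5)*(-1)/4 = -1/4*5 = -5/4 ≈ -1.2500)
c = 121/16 (c = (-5/4 + 4)**2 = (11/4)**2 = 121/16 ≈ 7.5625)
X = 129/16 (X = 1/(-1*(-2)) + 121/16 = 1/2 + 121/16 = 129/16 ≈ 8.0625)
(2 + X)*1295 = (2 + 129/16)*1295 = (161/16)*1295 = 208495/16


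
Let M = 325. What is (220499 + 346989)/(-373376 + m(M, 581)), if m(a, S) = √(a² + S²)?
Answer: -105943199744/69704597095 - 283744*√443186/69704597095 ≈ -1.5226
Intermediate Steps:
m(a, S) = √(S² + a²)
(220499 + 346989)/(-373376 + m(M, 581)) = (220499 + 346989)/(-373376 + √(581² + 325²)) = 567488/(-373376 + √(337561 + 105625)) = 567488/(-373376 + √443186)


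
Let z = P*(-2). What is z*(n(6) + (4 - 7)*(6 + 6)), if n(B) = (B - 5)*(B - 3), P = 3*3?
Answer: 594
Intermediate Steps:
P = 9
n(B) = (-5 + B)*(-3 + B)
z = -18 (z = 9*(-2) = -18)
z*(n(6) + (4 - 7)*(6 + 6)) = -18*((15 + 6**2 - 8*6) + (4 - 7)*(6 + 6)) = -18*((15 + 36 - 48) - 3*12) = -18*(3 - 36) = -18*(-33) = 594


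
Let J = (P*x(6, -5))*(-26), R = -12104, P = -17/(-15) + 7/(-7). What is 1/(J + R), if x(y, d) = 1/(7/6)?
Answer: -35/423744 ≈ -8.2597e-5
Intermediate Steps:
x(y, d) = 6/7 (x(y, d) = 1/(7*(⅙)) = 1/(7/6) = 6/7)
P = 2/15 (P = -17*(-1/15) + 7*(-⅐) = 17/15 - 1 = 2/15 ≈ 0.13333)
J = -104/35 (J = ((2/15)*(6/7))*(-26) = (4/35)*(-26) = -104/35 ≈ -2.9714)
1/(J + R) = 1/(-104/35 - 12104) = 1/(-423744/35) = -35/423744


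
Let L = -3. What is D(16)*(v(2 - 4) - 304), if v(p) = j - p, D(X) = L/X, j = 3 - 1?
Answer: 225/4 ≈ 56.250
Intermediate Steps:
j = 2
D(X) = -3/X
v(p) = 2 - p
D(16)*(v(2 - 4) - 304) = (-3/16)*((2 - (2 - 4)) - 304) = (-3*1/16)*((2 - 1*(-2)) - 304) = -3*((2 + 2) - 304)/16 = -3*(4 - 304)/16 = -3/16*(-300) = 225/4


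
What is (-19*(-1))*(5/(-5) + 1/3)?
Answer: -38/3 ≈ -12.667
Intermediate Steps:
(-19*(-1))*(5/(-5) + 1/3) = 19*(5*(-⅕) + 1*(⅓)) = 19*(-1 + ⅓) = 19*(-⅔) = -38/3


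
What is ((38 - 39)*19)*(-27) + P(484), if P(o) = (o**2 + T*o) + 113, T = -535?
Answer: -24058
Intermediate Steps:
P(o) = 113 + o**2 - 535*o (P(o) = (o**2 - 535*o) + 113 = 113 + o**2 - 535*o)
((38 - 39)*19)*(-27) + P(484) = ((38 - 39)*19)*(-27) + (113 + 484**2 - 535*484) = -1*19*(-27) + (113 + 234256 - 258940) = -19*(-27) - 24571 = 513 - 24571 = -24058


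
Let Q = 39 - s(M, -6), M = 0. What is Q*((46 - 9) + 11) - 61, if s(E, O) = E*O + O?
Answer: 2099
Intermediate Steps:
s(E, O) = O + E*O
Q = 45 (Q = 39 - (-6)*(1 + 0) = 39 - (-6) = 39 - 1*(-6) = 39 + 6 = 45)
Q*((46 - 9) + 11) - 61 = 45*((46 - 9) + 11) - 61 = 45*(37 + 11) - 61 = 45*48 - 61 = 2160 - 61 = 2099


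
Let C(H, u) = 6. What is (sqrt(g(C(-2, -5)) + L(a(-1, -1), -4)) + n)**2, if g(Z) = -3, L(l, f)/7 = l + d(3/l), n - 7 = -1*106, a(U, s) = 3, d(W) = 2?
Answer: 9833 - 792*sqrt(2) ≈ 8712.9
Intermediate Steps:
n = -99 (n = 7 - 1*106 = 7 - 106 = -99)
L(l, f) = 14 + 7*l (L(l, f) = 7*(l + 2) = 7*(2 + l) = 14 + 7*l)
(sqrt(g(C(-2, -5)) + L(a(-1, -1), -4)) + n)**2 = (sqrt(-3 + (14 + 7*3)) - 99)**2 = (sqrt(-3 + (14 + 21)) - 99)**2 = (sqrt(-3 + 35) - 99)**2 = (sqrt(32) - 99)**2 = (4*sqrt(2) - 99)**2 = (-99 + 4*sqrt(2))**2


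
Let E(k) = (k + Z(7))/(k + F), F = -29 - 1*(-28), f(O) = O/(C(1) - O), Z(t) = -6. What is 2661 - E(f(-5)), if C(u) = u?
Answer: 29230/11 ≈ 2657.3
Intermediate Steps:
f(O) = O/(1 - O)
F = -1 (F = -29 + 28 = -1)
E(k) = (-6 + k)/(-1 + k) (E(k) = (k - 6)/(k - 1) = (-6 + k)/(-1 + k))
2661 - E(f(-5)) = 2661 - (-6 - 1*(-5)/(-1 - 5))/(-1 - 1*(-5)/(-1 - 5)) = 2661 - (-6 - 1*(-5)/(-6))/(-1 - 1*(-5)/(-6)) = 2661 - (-6 - 1*(-5)*(-1/6))/(-1 - 1*(-5)*(-1/6)) = 2661 - (-6 - 5/6)/(-1 - 5/6) = 2661 - (-41)/((-11/6)*6) = 2661 - (-6)*(-41)/(11*6) = 2661 - 1*41/11 = 2661 - 41/11 = 29230/11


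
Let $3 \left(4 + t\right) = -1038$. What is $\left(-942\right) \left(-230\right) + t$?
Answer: $216310$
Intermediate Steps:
$t = -350$ ($t = -4 + \frac{1}{3} \left(-1038\right) = -4 - 346 = -350$)
$\left(-942\right) \left(-230\right) + t = \left(-942\right) \left(-230\right) - 350 = 216660 - 350 = 216310$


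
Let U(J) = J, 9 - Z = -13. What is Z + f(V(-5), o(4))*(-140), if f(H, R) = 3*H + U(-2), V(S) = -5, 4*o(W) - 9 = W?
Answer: 2402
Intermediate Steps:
Z = 22 (Z = 9 - 1*(-13) = 9 + 13 = 22)
o(W) = 9/4 + W/4
f(H, R) = -2 + 3*H (f(H, R) = 3*H - 2 = -2 + 3*H)
Z + f(V(-5), o(4))*(-140) = 22 + (-2 + 3*(-5))*(-140) = 22 + (-2 - 15)*(-140) = 22 - 17*(-140) = 22 + 2380 = 2402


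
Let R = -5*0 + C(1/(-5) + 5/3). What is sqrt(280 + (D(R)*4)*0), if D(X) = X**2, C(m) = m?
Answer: 2*sqrt(70) ≈ 16.733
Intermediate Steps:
R = 22/15 (R = -5*0 + (1/(-5) + 5/3) = 0 + (1*(-1/5) + 5*(1/3)) = 0 + (-1/5 + 5/3) = 0 + 22/15 = 22/15 ≈ 1.4667)
sqrt(280 + (D(R)*4)*0) = sqrt(280 + ((22/15)**2*4)*0) = sqrt(280 + ((484/225)*4)*0) = sqrt(280 + (1936/225)*0) = sqrt(280 + 0) = sqrt(280) = 2*sqrt(70)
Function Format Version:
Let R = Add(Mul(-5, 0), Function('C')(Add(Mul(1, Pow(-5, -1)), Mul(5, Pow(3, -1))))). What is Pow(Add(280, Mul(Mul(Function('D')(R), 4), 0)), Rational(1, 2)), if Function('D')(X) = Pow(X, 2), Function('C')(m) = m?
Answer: Mul(2, Pow(70, Rational(1, 2))) ≈ 16.733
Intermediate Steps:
R = Rational(22, 15) (R = Add(Mul(-5, 0), Add(Mul(1, Pow(-5, -1)), Mul(5, Pow(3, -1)))) = Add(0, Add(Mul(1, Rational(-1, 5)), Mul(5, Rational(1, 3)))) = Add(0, Add(Rational(-1, 5), Rational(5, 3))) = Add(0, Rational(22, 15)) = Rational(22, 15) ≈ 1.4667)
Pow(Add(280, Mul(Mul(Function('D')(R), 4), 0)), Rational(1, 2)) = Pow(Add(280, Mul(Mul(Pow(Rational(22, 15), 2), 4), 0)), Rational(1, 2)) = Pow(Add(280, Mul(Mul(Rational(484, 225), 4), 0)), Rational(1, 2)) = Pow(Add(280, Mul(Rational(1936, 225), 0)), Rational(1, 2)) = Pow(Add(280, 0), Rational(1, 2)) = Pow(280, Rational(1, 2)) = Mul(2, Pow(70, Rational(1, 2)))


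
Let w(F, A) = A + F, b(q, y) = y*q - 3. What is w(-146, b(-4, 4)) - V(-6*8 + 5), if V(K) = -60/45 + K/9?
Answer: -1430/9 ≈ -158.89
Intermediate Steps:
b(q, y) = -3 + q*y (b(q, y) = q*y - 3 = -3 + q*y)
V(K) = -4/3 + K/9 (V(K) = -60*1/45 + K*(1/9) = -4/3 + K/9)
w(-146, b(-4, 4)) - V(-6*8 + 5) = ((-3 - 4*4) - 146) - (-4/3 + (-6*8 + 5)/9) = ((-3 - 16) - 146) - (-4/3 + (-48 + 5)/9) = (-19 - 146) - (-4/3 + (1/9)*(-43)) = -165 - (-4/3 - 43/9) = -165 - 1*(-55/9) = -165 + 55/9 = -1430/9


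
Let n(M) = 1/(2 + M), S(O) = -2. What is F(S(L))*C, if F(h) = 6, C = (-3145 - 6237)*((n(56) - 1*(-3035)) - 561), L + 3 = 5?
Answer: -4038753978/29 ≈ -1.3927e+8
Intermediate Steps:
L = 2 (L = -3 + 5 = 2)
C = -673125663/29 (C = (-3145 - 6237)*((1/(2 + 56) - 1*(-3035)) - 561) = -9382*((1/58 + 3035) - 561) = -9382*(176031/58 - 561) = -9382*143493/58 = -673125663/29 ≈ -2.3211e+7)
F(S(L))*C = 6*(-673125663/29) = -4038753978/29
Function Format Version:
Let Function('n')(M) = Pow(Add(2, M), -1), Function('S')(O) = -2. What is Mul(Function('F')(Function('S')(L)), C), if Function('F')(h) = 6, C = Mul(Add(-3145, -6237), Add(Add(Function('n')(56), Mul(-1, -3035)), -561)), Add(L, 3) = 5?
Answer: Rational(-4038753978, 29) ≈ -1.3927e+8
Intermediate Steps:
L = 2 (L = Add(-3, 5) = 2)
C = Rational(-673125663, 29) (C = Mul(Add(-3145, -6237), Add(Add(Pow(Add(2, 56), -1), Mul(-1, -3035)), -561)) = Mul(-9382, Add(Add(Pow(58, -1), 3035), -561)) = Mul(-9382, Add(Add(Rational(1, 58), 3035), -561)) = Mul(-9382, Add(Rational(176031, 58), -561)) = Mul(-9382, Rational(143493, 58)) = Rational(-673125663, 29) ≈ -2.3211e+7)
Mul(Function('F')(Function('S')(L)), C) = Mul(6, Rational(-673125663, 29)) = Rational(-4038753978, 29)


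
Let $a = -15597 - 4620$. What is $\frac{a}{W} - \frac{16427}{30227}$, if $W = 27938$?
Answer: $- \frac{1070036785}{844481926} \approx -1.2671$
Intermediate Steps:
$a = -20217$ ($a = -15597 - 4620 = -20217$)
$\frac{a}{W} - \frac{16427}{30227} = - \frac{20217}{27938} - \frac{16427}{30227} = - \frac{1070036785}{844481926}$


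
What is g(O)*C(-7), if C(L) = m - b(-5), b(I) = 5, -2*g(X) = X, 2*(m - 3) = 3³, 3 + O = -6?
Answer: 207/4 ≈ 51.750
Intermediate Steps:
O = -9 (O = -3 - 6 = -9)
m = 33/2 (m = 3 + (½)*3³ = 3 + (½)*27 = 3 + 27/2 = 33/2 ≈ 16.500)
g(X) = -X/2
C(L) = 23/2 (C(L) = 33/2 - 1*5 = 33/2 - 5 = 23/2)
g(O)*C(-7) = -½*(-9)*(23/2) = (9/2)*(23/2) = 207/4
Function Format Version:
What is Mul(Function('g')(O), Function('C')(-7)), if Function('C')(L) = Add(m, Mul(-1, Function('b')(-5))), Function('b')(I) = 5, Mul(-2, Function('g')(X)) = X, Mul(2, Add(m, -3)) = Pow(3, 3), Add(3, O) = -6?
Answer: Rational(207, 4) ≈ 51.750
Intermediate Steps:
O = -9 (O = Add(-3, -6) = -9)
m = Rational(33, 2) (m = Add(3, Mul(Rational(1, 2), Pow(3, 3))) = Add(3, Mul(Rational(1, 2), 27)) = Add(3, Rational(27, 2)) = Rational(33, 2) ≈ 16.500)
Function('g')(X) = Mul(Rational(-1, 2), X)
Function('C')(L) = Rational(23, 2) (Function('C')(L) = Add(Rational(33, 2), Mul(-1, 5)) = Add(Rational(33, 2), -5) = Rational(23, 2))
Mul(Function('g')(O), Function('C')(-7)) = Mul(Mul(Rational(-1, 2), -9), Rational(23, 2)) = Mul(Rational(9, 2), Rational(23, 2)) = Rational(207, 4)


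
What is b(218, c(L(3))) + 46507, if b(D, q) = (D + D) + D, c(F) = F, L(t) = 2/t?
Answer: 47161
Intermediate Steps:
b(D, q) = 3*D (b(D, q) = 2*D + D = 3*D)
b(218, c(L(3))) + 46507 = 3*218 + 46507 = 654 + 46507 = 47161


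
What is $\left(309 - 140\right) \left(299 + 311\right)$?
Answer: $103090$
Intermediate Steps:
$\left(309 - 140\right) \left(299 + 311\right) = 169 \cdot 610 = 103090$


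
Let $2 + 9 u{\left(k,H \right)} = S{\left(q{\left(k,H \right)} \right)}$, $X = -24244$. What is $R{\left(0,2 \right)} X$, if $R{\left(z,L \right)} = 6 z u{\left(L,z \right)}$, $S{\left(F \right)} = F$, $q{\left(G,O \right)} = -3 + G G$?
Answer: $0$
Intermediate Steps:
$q{\left(G,O \right)} = -3 + G^{2}$
$u{\left(k,H \right)} = - \frac{5}{9} + \frac{k^{2}}{9}$ ($u{\left(k,H \right)} = - \frac{2}{9} + \frac{-3 + k^{2}}{9} = - \frac{2}{9} + \left(- \frac{1}{3} + \frac{k^{2}}{9}\right) = - \frac{5}{9} + \frac{k^{2}}{9}$)
$R{\left(z,L \right)} = 6 z \left(- \frac{5}{9} + \frac{L^{2}}{9}\right)$
$R{\left(0,2 \right)} X = \frac{2}{3} \cdot 0 \left(-5 + 2^{2}\right) \left(-24244\right) = \frac{2}{3} \cdot 0 \left(-5 + 4\right) \left(-24244\right) = \frac{2}{3} \cdot 0 \left(-1\right) \left(-24244\right) = 0 \left(-24244\right) = 0$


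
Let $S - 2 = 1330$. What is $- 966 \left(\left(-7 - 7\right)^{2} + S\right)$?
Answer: $-1476048$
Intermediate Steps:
$S = 1332$ ($S = 2 + 1330 = 1332$)
$- 966 \left(\left(-7 - 7\right)^{2} + S\right) = - 966 \left(\left(-7 - 7\right)^{2} + 1332\right) = - 966 \left(\left(-14\right)^{2} + 1332\right) = - 966 \left(196 + 1332\right) = \left(-966\right) 1528 = -1476048$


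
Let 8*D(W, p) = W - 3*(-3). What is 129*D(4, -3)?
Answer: 1677/8 ≈ 209.63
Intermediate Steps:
D(W, p) = 9/8 + W/8 (D(W, p) = (W - 3*(-3))/8 = (W + 9)/8 = (9 + W)/8 = 9/8 + W/8)
129*D(4, -3) = 129*(9/8 + (1/8)*4) = 129*(9/8 + 1/2) = 129*(13/8) = 1677/8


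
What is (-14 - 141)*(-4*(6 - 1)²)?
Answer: 15500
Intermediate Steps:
(-14 - 141)*(-4*(6 - 1)²) = -(-620)*5² = -(-620)*25 = -155*(-100) = 15500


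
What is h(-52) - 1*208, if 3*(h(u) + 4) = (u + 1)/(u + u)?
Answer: -22031/104 ≈ -211.84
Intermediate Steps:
h(u) = -4 + (1 + u)/(6*u) (h(u) = -4 + ((u + 1)/(u + u))/3 = -4 + ((1 + u)/((2*u)))/3 = -4 + ((1 + u)*(1/(2*u)))/3 = -4 + ((1 + u)/(2*u))/3 = -4 + (1 + u)/(6*u))
h(-52) - 1*208 = (⅙)*(1 - 23*(-52))/(-52) - 1*208 = (⅙)*(-1/52)*(1 + 1196) - 208 = (⅙)*(-1/52)*1197 - 208 = -399/104 - 208 = -22031/104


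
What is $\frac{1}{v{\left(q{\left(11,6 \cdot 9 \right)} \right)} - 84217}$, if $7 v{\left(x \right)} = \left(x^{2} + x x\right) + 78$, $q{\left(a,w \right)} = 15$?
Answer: $- \frac{7}{588991} \approx -1.1885 \cdot 10^{-5}$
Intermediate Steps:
$v{\left(x \right)} = \frac{78}{7} + \frac{2 x^{2}}{7}$ ($v{\left(x \right)} = \frac{\left(x^{2} + x x\right) + 78}{7} = \frac{\left(x^{2} + x^{2}\right) + 78}{7} = \frac{2 x^{2} + 78}{7} = \frac{78 + 2 x^{2}}{7} = \frac{78}{7} + \frac{2 x^{2}}{7}$)
$\frac{1}{v{\left(q{\left(11,6 \cdot 9 \right)} \right)} - 84217} = \frac{1}{\left(\frac{78}{7} + \frac{2 \cdot 15^{2}}{7}\right) - 84217} = \frac{1}{\left(\frac{78}{7} + \frac{2}{7} \cdot 225\right) - 84217} = \frac{1}{\left(\frac{78}{7} + \frac{450}{7}\right) - 84217} = \frac{1}{\frac{528}{7} - 84217} = \frac{1}{- \frac{588991}{7}} = - \frac{7}{588991}$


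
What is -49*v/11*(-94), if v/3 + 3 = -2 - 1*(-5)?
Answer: 0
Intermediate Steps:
v = 0 (v = -9 + 3*(-2 - 1*(-5)) = -9 + 3*(-2 + 5) = -9 + 3*3 = -9 + 9 = 0)
-49*v/11*(-94) = -49*0/11*(-94) = -49*0*(-94) = 0*(-94) = 0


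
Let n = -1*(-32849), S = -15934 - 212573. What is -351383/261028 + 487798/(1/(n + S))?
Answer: -24912925027545735/261028 ≈ -9.5442e+10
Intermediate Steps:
S = -228507
n = 32849
-351383/261028 + 487798/(1/(n + S)) = -351383/261028 + 487798/(1/(32849 - 228507)) = -351383*1/261028 + 487798/(1/(-195658)) = -351383/261028 + 487798/(-1/195658) = -351383/261028 + 487798*(-195658) = -351383/261028 - 95441581084 = -24912925027545735/261028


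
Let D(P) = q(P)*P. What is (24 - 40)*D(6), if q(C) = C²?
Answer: -3456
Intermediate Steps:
D(P) = P³ (D(P) = P²*P = P³)
(24 - 40)*D(6) = (24 - 40)*6³ = -16*216 = -3456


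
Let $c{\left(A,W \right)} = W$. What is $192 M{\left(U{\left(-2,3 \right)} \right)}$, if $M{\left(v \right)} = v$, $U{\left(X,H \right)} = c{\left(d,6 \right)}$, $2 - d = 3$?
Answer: $1152$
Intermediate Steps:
$d = -1$ ($d = 2 - 3 = -1$)
$U{\left(X,H \right)} = 6$
$192 M{\left(U{\left(-2,3 \right)} \right)} = 192 \cdot 6 = 1152$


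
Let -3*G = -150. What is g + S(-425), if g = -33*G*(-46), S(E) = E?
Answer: 75475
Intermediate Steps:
G = 50 (G = -⅓*(-150) = 50)
g = 75900 (g = -33*50*(-46) = -1650*(-46) = 75900)
g + S(-425) = 75900 - 425 = 75475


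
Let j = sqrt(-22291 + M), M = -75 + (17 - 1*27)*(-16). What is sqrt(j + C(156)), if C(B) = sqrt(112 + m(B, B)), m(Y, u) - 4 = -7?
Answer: sqrt(sqrt(109) + I*sqrt(22206)) ≈ 8.9393 + 8.3349*I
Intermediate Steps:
M = 85 (M = -75 + (17 - 27)*(-16) = -75 - 10*(-16) = -75 + 160 = 85)
m(Y, u) = -3 (m(Y, u) = 4 - 7 = -3)
j = I*sqrt(22206) (j = sqrt(-22291 + 85) = sqrt(-22206) = I*sqrt(22206) ≈ 149.02*I)
C(B) = sqrt(109) (C(B) = sqrt(112 - 3) = sqrt(109))
sqrt(j + C(156)) = sqrt(I*sqrt(22206) + sqrt(109)) = sqrt(sqrt(109) + I*sqrt(22206))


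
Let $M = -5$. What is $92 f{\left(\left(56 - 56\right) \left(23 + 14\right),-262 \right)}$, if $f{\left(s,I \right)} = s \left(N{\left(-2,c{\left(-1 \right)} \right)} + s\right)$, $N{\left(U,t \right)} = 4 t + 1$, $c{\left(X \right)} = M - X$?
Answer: $0$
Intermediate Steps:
$c{\left(X \right)} = -5 - X$
$N{\left(U,t \right)} = 1 + 4 t$
$f{\left(s,I \right)} = s \left(-15 + s\right)$ ($f{\left(s,I \right)} = s \left(\left(1 + 4 \left(-5 - -1\right)\right) + s\right) = s \left(\left(1 + 4 \left(-5 + 1\right)\right) + s\right) = s \left(\left(1 + 4 \left(-4\right)\right) + s\right) = s \left(\left(1 - 16\right) + s\right) = s \left(-15 + s\right)$)
$92 f{\left(\left(56 - 56\right) \left(23 + 14\right),-262 \right)} = 92 \left(56 - 56\right) \left(23 + 14\right) \left(-15 + \left(56 - 56\right) \left(23 + 14\right)\right) = 92 \cdot 0 \cdot 37 \left(-15 + 0 \cdot 37\right) = 92 \cdot 0 \left(-15 + 0\right) = 92 \cdot 0 \left(-15\right) = 92 \cdot 0 = 0$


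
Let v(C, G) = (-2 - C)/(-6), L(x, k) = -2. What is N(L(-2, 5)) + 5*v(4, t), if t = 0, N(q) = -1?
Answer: 4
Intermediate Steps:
v(C, G) = ⅓ + C/6 (v(C, G) = (-2 - C)*(-⅙) = ⅓ + C/6)
N(L(-2, 5)) + 5*v(4, t) = -1 + 5*(⅓ + (⅙)*4) = -1 + 5*(⅓ + ⅔) = -1 + 5*1 = -1 + 5 = 4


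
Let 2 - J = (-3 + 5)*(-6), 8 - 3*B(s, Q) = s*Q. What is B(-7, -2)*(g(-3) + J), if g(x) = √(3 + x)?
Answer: -28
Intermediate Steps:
B(s, Q) = 8/3 - Q*s/3 (B(s, Q) = 8/3 - s*Q/3 = 8/3 - Q*s/3)
J = 14 (J = 2 - (-3 + 5)*(-6) = 2 - 2*(-6) = 2 - 1*(-12) = 2 + 12 = 14)
B(-7, -2)*(g(-3) + J) = (8/3 - ⅓*(-2)*(-7))*(√(3 - 3) + 14) = (8/3 - 14/3)*(√0 + 14) = -2*(0 + 14) = -2*14 = -28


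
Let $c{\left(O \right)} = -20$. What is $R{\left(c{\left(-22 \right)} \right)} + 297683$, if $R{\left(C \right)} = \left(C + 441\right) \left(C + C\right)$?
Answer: $280843$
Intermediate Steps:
$R{\left(C \right)} = 2 C \left(441 + C\right)$ ($R{\left(C \right)} = \left(441 + C\right) 2 C = 2 C \left(441 + C\right)$)
$R{\left(c{\left(-22 \right)} \right)} + 297683 = 2 \left(-20\right) \left(441 - 20\right) + 297683 = 2 \left(-20\right) 421 + 297683 = -16840 + 297683 = 280843$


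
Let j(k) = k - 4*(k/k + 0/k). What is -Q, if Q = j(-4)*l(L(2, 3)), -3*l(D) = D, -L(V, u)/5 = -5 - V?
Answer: -280/3 ≈ -93.333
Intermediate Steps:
L(V, u) = 25 + 5*V (L(V, u) = -5*(-5 - V) = 25 + 5*V)
j(k) = -4 + k (j(k) = k - 4*(1 + 0) = k - 4*1 = k - 4 = -4 + k)
l(D) = -D/3
Q = 280/3 (Q = (-4 - 4)*(-(25 + 5*2)/3) = -(-8)*(25 + 10)/3 = -(-8)*35/3 = -8*(-35/3) = 280/3 ≈ 93.333)
-Q = -1*280/3 = -280/3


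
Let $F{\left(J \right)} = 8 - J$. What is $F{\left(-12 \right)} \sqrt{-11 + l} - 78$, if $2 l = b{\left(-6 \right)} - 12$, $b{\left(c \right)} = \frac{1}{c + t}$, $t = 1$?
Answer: $-78 + 6 i \sqrt{190} \approx -78.0 + 82.704 i$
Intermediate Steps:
$b{\left(c \right)} = \frac{1}{1 + c}$ ($b{\left(c \right)} = \frac{1}{c + 1} = \frac{1}{1 + c}$)
$l = - \frac{61}{10}$ ($l = \frac{\frac{1}{1 - 6} - 12}{2} = \frac{\frac{1}{-5} - 12}{2} = \frac{- \frac{1}{5} - 12}{2} = \frac{1}{2} \left(- \frac{61}{5}\right) = - \frac{61}{10} \approx -6.1$)
$F{\left(-12 \right)} \sqrt{-11 + l} - 78 = \left(8 - -12\right) \sqrt{-11 - \frac{61}{10}} - 78 = \left(8 + 12\right) \sqrt{- \frac{171}{10}} - 78 = 20 \frac{3 i \sqrt{190}}{10} - 78 = 6 i \sqrt{190} - 78 = -78 + 6 i \sqrt{190}$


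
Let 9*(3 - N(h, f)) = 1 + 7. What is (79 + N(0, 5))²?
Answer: 532900/81 ≈ 6579.0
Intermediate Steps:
N(h, f) = 19/9 (N(h, f) = 3 - (1 + 7)/9 = 3 - ⅑*8 = 3 - 8/9 = 19/9)
(79 + N(0, 5))² = (79 + 19/9)² = (730/9)² = 532900/81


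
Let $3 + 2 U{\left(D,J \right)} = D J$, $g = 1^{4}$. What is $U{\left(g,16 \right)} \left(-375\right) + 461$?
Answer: $- \frac{3953}{2} \approx -1976.5$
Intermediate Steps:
$g = 1$
$U{\left(D,J \right)} = - \frac{3}{2} + \frac{D J}{2}$
$U{\left(g,16 \right)} \left(-375\right) + 461 = \left(- \frac{3}{2} + \frac{1}{2} \cdot 1 \cdot 16\right) \left(-375\right) + 461 = \left(- \frac{3}{2} + 8\right) \left(-375\right) + 461 = \frac{13}{2} \left(-375\right) + 461 = - \frac{4875}{2} + 461 = - \frac{3953}{2}$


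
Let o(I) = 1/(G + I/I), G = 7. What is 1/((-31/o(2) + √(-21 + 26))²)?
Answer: (-248 + √5)⁻² ≈ 1.6556e-5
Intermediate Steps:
o(I) = ⅛ (o(I) = 1/(7 + I/I) = 1/(7 + 1) = 1/8 = ⅛)
1/((-31/o(2) + √(-21 + 26))²) = 1/((-31/⅛ + √(-21 + 26))²) = 1/((-31*8 + √5)²) = 1/((-248 + √5)²) = (-248 + √5)⁻²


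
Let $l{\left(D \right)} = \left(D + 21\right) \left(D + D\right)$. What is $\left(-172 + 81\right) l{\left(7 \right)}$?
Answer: $-35672$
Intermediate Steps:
$l{\left(D \right)} = 2 D \left(21 + D\right)$ ($l{\left(D \right)} = \left(21 + D\right) 2 D = 2 D \left(21 + D\right)$)
$\left(-172 + 81\right) l{\left(7 \right)} = \left(-172 + 81\right) 2 \cdot 7 \left(21 + 7\right) = - 91 \cdot 2 \cdot 7 \cdot 28 = \left(-91\right) 392 = -35672$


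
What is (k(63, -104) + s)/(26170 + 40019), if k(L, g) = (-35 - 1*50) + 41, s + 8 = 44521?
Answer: 14823/22063 ≈ 0.67185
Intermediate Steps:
s = 44513 (s = -8 + 44521 = 44513)
k(L, g) = -44 (k(L, g) = (-35 - 50) + 41 = -85 + 41 = -44)
(k(63, -104) + s)/(26170 + 40019) = (-44 + 44513)/(26170 + 40019) = 44469/66189 = 44469*(1/66189) = 14823/22063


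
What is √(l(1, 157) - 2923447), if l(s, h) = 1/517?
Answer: I*√781405224666/517 ≈ 1709.8*I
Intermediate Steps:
l(s, h) = 1/517
√(l(1, 157) - 2923447) = √(1/517 - 2923447) = √(-1511422098/517) = I*√781405224666/517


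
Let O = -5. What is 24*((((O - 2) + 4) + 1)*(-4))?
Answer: 192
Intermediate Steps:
24*((((O - 2) + 4) + 1)*(-4)) = 24*((((-5 - 2) + 4) + 1)*(-4)) = 24*(((-7 + 4) + 1)*(-4)) = 24*((-3 + 1)*(-4)) = 24*(-2*(-4)) = 24*8 = 192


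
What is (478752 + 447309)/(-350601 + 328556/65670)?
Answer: -30407212935/11511819557 ≈ -2.6414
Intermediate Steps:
(478752 + 447309)/(-350601 + 328556/65670) = 926061/(-350601 + 328556*(1/65670)) = 926061/(-350601 + 164278/32835) = 926061/(-11511819557/32835) = 926061*(-32835/11511819557) = -30407212935/11511819557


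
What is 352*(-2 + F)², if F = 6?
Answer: 5632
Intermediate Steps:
352*(-2 + F)² = 352*(-2 + 6)² = 352*4² = 352*16 = 5632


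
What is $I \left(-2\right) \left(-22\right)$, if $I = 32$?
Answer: $1408$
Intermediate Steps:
$I \left(-2\right) \left(-22\right) = 32 \left(-2\right) \left(-22\right) = \left(-64\right) \left(-22\right) = 1408$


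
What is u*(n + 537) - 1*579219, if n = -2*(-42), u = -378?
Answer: -813957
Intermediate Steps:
n = 84
u*(n + 537) - 1*579219 = -378*(84 + 537) - 1*579219 = -378*621 - 579219 = -234738 - 579219 = -813957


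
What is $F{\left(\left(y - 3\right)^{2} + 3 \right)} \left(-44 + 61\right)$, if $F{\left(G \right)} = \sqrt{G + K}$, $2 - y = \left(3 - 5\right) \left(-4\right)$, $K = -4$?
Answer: $68 \sqrt{5} \approx 152.05$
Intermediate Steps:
$y = -6$ ($y = 2 - \left(3 - 5\right) \left(-4\right) = 2 - \left(-2\right) \left(-4\right) = 2 - 8 = -6$)
$F{\left(G \right)} = \sqrt{-4 + G}$ ($F{\left(G \right)} = \sqrt{G - 4} = \sqrt{-4 + G}$)
$F{\left(\left(y - 3\right)^{2} + 3 \right)} \left(-44 + 61\right) = \sqrt{-4 + \left(\left(-6 - 3\right)^{2} + 3\right)} \left(-44 + 61\right) = \sqrt{-4 + \left(\left(-9\right)^{2} + 3\right)} 17 = \sqrt{-4 + \left(81 + 3\right)} 17 = \sqrt{-4 + 84} \cdot 17 = \sqrt{80} \cdot 17 = 4 \sqrt{5} \cdot 17 = 68 \sqrt{5}$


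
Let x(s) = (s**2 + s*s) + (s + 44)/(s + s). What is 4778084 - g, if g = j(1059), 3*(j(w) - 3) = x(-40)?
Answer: 95540287/20 ≈ 4.7770e+6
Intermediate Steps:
x(s) = 2*s**2 + (44 + s)/(2*s) (x(s) = (s**2 + s**2) + (44 + s)/((2*s)) = 2*s**2 + (44 + s)*(1/(2*s)) = 2*s**2 + (44 + s)/(2*s))
j(w) = 21393/20 (j(w) = 3 + ((1/2)*(44 - 40 + 4*(-40)**3)/(-40))/3 = 3 + ((1/2)*(-1/40)*(44 - 40 + 4*(-64000)))/3 = 3 + ((1/2)*(-1/40)*(44 - 40 - 256000))/3 = 3 + ((1/2)*(-1/40)*(-255996))/3 = 3 + (1/3)*(63999/20) = 3 + 21333/20 = 21393/20)
g = 21393/20 ≈ 1069.7
4778084 - g = 4778084 - 1*21393/20 = 4778084 - 21393/20 = 95540287/20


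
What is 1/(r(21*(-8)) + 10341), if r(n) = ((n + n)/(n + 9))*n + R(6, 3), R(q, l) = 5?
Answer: 53/529522 ≈ 0.00010009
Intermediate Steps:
r(n) = 5 + 2*n²/(9 + n) (r(n) = ((n + n)/(n + 9))*n + 5 = ((2*n)/(9 + n))*n + 5 = (2*n/(9 + n))*n + 5 = 2*n²/(9 + n) + 5 = 5 + 2*n²/(9 + n))
1/(r(21*(-8)) + 10341) = 1/((45 + 2*(21*(-8))² + 5*(21*(-8)))/(9 + 21*(-8)) + 10341) = 1/((45 + 2*(-168)² + 5*(-168))/(9 - 168) + 10341) = 1/((45 + 2*28224 - 840)/(-159) + 10341) = 1/(-(45 + 56448 - 840)/159 + 10341) = 1/(-1/159*55653 + 10341) = 1/(-18551/53 + 10341) = 1/(529522/53) = 53/529522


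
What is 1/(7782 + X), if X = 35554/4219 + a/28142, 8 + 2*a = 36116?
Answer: 59365549/462521067565 ≈ 0.00012835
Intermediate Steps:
a = 18054 (a = -4 + (½)*36116 = -4 + 18058 = 18054)
X = 538365247/59365549 (X = 35554/4219 + 18054/28142 = 35554*(1/4219) + 18054*(1/28142) = 35554/4219 + 9027/14071 = 538365247/59365549 ≈ 9.0686)
1/(7782 + X) = 1/(7782 + 538365247/59365549) = 1/(462521067565/59365549) = 59365549/462521067565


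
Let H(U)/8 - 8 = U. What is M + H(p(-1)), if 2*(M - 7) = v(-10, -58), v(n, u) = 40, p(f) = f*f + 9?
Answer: 171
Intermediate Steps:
p(f) = 9 + f**2 (p(f) = f**2 + 9 = 9 + f**2)
M = 27 (M = 7 + (1/2)*40 = 7 + 20 = 27)
H(U) = 64 + 8*U
M + H(p(-1)) = 27 + (64 + 8*(9 + (-1)**2)) = 27 + (64 + 8*(9 + 1)) = 27 + (64 + 8*10) = 27 + (64 + 80) = 27 + 144 = 171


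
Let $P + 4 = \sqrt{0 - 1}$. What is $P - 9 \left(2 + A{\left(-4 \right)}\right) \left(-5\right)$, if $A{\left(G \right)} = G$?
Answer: $-94 + i \approx -94.0 + 1.0 i$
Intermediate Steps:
$P = -4 + i$ ($P = -4 + \sqrt{0 - 1} = -4 + \sqrt{-1} = -4 + i \approx -4.0 + 1.0 i$)
$P - 9 \left(2 + A{\left(-4 \right)}\right) \left(-5\right) = \left(-4 + i\right) - 9 \left(2 - 4\right) \left(-5\right) = \left(-4 + i\right) - 9 \left(\left(-2\right) \left(-5\right)\right) = \left(-4 + i\right) - 90 = -94 + i$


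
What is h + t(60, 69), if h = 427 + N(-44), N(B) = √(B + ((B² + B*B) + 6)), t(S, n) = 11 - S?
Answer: 378 + 3*√426 ≈ 439.92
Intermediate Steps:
N(B) = √(6 + B + 2*B²) (N(B) = √(B + ((B² + B²) + 6)) = √(B + (2*B² + 6)) = √(B + (6 + 2*B²)) = √(6 + B + 2*B²))
h = 427 + 3*√426 (h = 427 + √(6 - 44 + 2*(-44)²) = 427 + √(6 - 44 + 2*1936) = 427 + √(6 - 44 + 3872) = 427 + √3834 = 427 + 3*√426 ≈ 488.92)
h + t(60, 69) = (427 + 3*√426) + (11 - 1*60) = (427 + 3*√426) + (11 - 60) = (427 + 3*√426) - 49 = 378 + 3*√426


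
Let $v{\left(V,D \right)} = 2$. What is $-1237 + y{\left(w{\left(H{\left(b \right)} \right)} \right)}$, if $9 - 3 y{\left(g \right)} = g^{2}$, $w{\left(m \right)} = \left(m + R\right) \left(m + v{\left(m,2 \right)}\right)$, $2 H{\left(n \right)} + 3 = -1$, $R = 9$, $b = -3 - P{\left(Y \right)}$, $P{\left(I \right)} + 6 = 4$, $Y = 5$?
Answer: $-1234$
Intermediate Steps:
$P{\left(I \right)} = -2$ ($P{\left(I \right)} = -6 + 4 = -2$)
$b = -1$ ($b = -3 - -2 = -3 + 2 = -1$)
$H{\left(n \right)} = -2$ ($H{\left(n \right)} = - \frac{3}{2} + \frac{1}{2} \left(-1\right) = - \frac{3}{2} - \frac{1}{2} = -2$)
$w{\left(m \right)} = \left(2 + m\right) \left(9 + m\right)$ ($w{\left(m \right)} = \left(m + 9\right) \left(m + 2\right) = \left(9 + m\right) \left(2 + m\right) = \left(2 + m\right) \left(9 + m\right)$)
$y{\left(g \right)} = 3 - \frac{g^{2}}{3}$
$-1237 + y{\left(w{\left(H{\left(b \right)} \right)} \right)} = -1237 + \left(3 - \frac{\left(18 + \left(-2\right)^{2} + 11 \left(-2\right)\right)^{2}}{3}\right) = -1237 + \left(3 - \frac{\left(18 + 4 - 22\right)^{2}}{3}\right) = -1237 + \left(3 - \frac{0^{2}}{3}\right) = -1237 + \left(3 - 0\right) = -1237 + \left(3 + 0\right) = -1237 + 3 = -1234$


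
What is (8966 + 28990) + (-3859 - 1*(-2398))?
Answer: 36495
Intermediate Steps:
(8966 + 28990) + (-3859 - 1*(-2398)) = 37956 + (-3859 + 2398) = 37956 - 1461 = 36495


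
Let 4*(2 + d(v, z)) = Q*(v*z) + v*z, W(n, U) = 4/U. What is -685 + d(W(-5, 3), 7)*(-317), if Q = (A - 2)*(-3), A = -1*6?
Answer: -55628/3 ≈ -18543.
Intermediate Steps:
A = -6
Q = 24 (Q = (-6 - 2)*(-3) = -8*(-3) = 24)
d(v, z) = -2 + 25*v*z/4 (d(v, z) = -2 + (24*(v*z) + v*z)/4 = -2 + (24*v*z + v*z)/4 = -2 + (25*v*z)/4 = -2 + 25*v*z/4)
-685 + d(W(-5, 3), 7)*(-317) = -685 + (-2 + (25/4)*(4/3)*7)*(-317) = -685 + (-2 + 175/3)*(-317) = -685 + (169/3)*(-317) = -685 - 53573/3 = -55628/3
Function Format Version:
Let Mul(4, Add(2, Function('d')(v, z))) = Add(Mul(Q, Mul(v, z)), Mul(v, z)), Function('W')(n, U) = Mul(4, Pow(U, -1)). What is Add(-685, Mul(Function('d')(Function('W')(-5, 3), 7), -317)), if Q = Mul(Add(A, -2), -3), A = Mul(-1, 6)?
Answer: Rational(-55628, 3) ≈ -18543.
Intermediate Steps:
A = -6
Q = 24 (Q = Mul(Add(-6, -2), -3) = Mul(-8, -3) = 24)
Function('d')(v, z) = Add(-2, Mul(Rational(25, 4), v, z)) (Function('d')(v, z) = Add(-2, Mul(Rational(1, 4), Add(Mul(24, Mul(v, z)), Mul(v, z)))) = Add(-2, Mul(Rational(1, 4), Add(Mul(24, v, z), Mul(v, z)))) = Add(-2, Mul(Rational(1, 4), Mul(25, v, z))) = Add(-2, Mul(Rational(25, 4), v, z)))
Add(-685, Mul(Function('d')(Function('W')(-5, 3), 7), -317)) = Add(-685, Mul(Add(-2, Mul(Rational(25, 4), Mul(4, Pow(3, -1)), 7)), -317)) = Add(-685, Mul(Add(-2, Mul(Rational(25, 4), Mul(4, Rational(1, 3)), 7)), -317)) = Add(-685, Mul(Add(-2, Mul(Rational(25, 4), Rational(4, 3), 7)), -317)) = Add(-685, Mul(Add(-2, Rational(175, 3)), -317)) = Add(-685, Mul(Rational(169, 3), -317)) = Add(-685, Rational(-53573, 3)) = Rational(-55628, 3)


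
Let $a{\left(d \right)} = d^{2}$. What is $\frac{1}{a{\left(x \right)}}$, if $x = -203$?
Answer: $\frac{1}{41209} \approx 2.4267 \cdot 10^{-5}$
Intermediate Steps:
$\frac{1}{a{\left(x \right)}} = \frac{1}{\left(-203\right)^{2}} = \frac{1}{41209}$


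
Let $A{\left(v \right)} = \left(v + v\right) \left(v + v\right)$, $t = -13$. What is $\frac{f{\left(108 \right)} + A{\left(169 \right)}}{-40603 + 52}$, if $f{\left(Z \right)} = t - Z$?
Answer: $- \frac{38041}{13517} \approx -2.8143$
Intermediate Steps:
$A{\left(v \right)} = 4 v^{2}$ ($A{\left(v \right)} = 2 v 2 v = 4 v^{2}$)
$f{\left(Z \right)} = -13 - Z$
$\frac{f{\left(108 \right)} + A{\left(169 \right)}}{-40603 + 52} = \frac{\left(-13 - 108\right) + 4 \cdot 169^{2}}{-40603 + 52} = \frac{\left(-13 - 108\right) + 4 \cdot 28561}{-40551} = \left(-121 + 114244\right) \left(- \frac{1}{40551}\right) = 114123 \left(- \frac{1}{40551}\right) = - \frac{38041}{13517}$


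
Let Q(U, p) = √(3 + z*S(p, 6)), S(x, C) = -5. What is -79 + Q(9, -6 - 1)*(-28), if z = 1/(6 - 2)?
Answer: -79 - 14*√7 ≈ -116.04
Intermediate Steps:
z = ¼ (z = 1/4 = ¼ ≈ 0.25000)
Q(U, p) = √7/2 (Q(U, p) = √(3 + (¼)*(-5)) = √(3 - 5/4) = √(7/4) = √7/2)
-79 + Q(9, -6 - 1)*(-28) = -79 + (√7/2)*(-28) = -79 - 14*√7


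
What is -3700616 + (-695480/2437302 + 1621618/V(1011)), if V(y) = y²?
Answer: -1536506051902127386/415202926257 ≈ -3.7006e+6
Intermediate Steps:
-3700616 + (-695480/2437302 + 1621618/V(1011)) = -3700616 + (-695480/2437302 + 1621618/(1011²)) = -3700616 + (-695480*1/2437302 + 1621618/1022121) = -3700616 + (-347740/1218651 + 1621618*(1/1022121)) = -3700616 + (-347740/1218651 + 1621618/1022121) = -3700616 + 540251346926/415202926257 = -1536506051902127386/415202926257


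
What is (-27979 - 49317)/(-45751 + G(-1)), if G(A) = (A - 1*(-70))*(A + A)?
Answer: 77296/45889 ≈ 1.6844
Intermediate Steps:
G(A) = 2*A*(70 + A) (G(A) = (A + 70)*(2*A) = (70 + A)*(2*A) = 2*A*(70 + A))
(-27979 - 49317)/(-45751 + G(-1)) = (-27979 - 49317)/(-45751 + 2*(-1)*(70 - 1)) = -77296/(-45751 + 2*(-1)*69) = -77296/(-45751 - 138) = -77296/(-45889) = -77296*(-1/45889) = 77296/45889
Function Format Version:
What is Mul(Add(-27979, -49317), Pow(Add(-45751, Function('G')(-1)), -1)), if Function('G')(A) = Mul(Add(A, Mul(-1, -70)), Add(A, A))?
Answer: Rational(77296, 45889) ≈ 1.6844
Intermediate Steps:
Function('G')(A) = Mul(2, A, Add(70, A)) (Function('G')(A) = Mul(Add(A, 70), Mul(2, A)) = Mul(Add(70, A), Mul(2, A)) = Mul(2, A, Add(70, A)))
Mul(Add(-27979, -49317), Pow(Add(-45751, Function('G')(-1)), -1)) = Mul(Add(-27979, -49317), Pow(Add(-45751, Mul(2, -1, Add(70, -1))), -1)) = Mul(-77296, Pow(Add(-45751, Mul(2, -1, 69)), -1)) = Mul(-77296, Pow(Add(-45751, -138), -1)) = Mul(-77296, Pow(-45889, -1)) = Mul(-77296, Rational(-1, 45889)) = Rational(77296, 45889)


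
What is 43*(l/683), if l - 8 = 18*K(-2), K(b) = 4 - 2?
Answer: 1892/683 ≈ 2.7701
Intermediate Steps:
K(b) = 2
l = 44 (l = 8 + 18*2 = 8 + 36 = 44)
43*(l/683) = 43*(44/683) = 1892/683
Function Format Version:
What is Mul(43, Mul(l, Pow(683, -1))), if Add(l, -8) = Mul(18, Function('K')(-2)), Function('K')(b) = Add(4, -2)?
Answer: Rational(1892, 683) ≈ 2.7701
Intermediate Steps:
Function('K')(b) = 2
l = 44 (l = Add(8, Mul(18, 2)) = Add(8, 36) = 44)
Mul(43, Mul(l, Pow(683, -1))) = Mul(43, Mul(44, Pow(683, -1))) = Mul(43, Mul(44, Rational(1, 683))) = Mul(43, Rational(44, 683)) = Rational(1892, 683)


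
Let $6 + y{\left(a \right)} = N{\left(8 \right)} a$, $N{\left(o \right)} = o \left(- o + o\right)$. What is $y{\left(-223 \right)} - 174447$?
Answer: $-174453$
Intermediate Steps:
$N{\left(o \right)} = 0$ ($N{\left(o \right)} = o 0 = 0$)
$y{\left(a \right)} = -6$ ($y{\left(a \right)} = -6 + 0 a = -6 + 0 = -6$)
$y{\left(-223 \right)} - 174447 = -6 - 174447 = -174453$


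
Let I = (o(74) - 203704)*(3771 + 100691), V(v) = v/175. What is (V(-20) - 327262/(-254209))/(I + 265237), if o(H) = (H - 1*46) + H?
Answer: -10437334/189231715621808405 ≈ -5.5156e-11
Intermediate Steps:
V(v) = v/175 (V(v) = v*(1/175) = v/175)
o(H) = -46 + 2*H (o(H) = (H - 46) + H = (-46 + H) + H = -46 + 2*H)
I = -21268672124 (I = ((-46 + 2*74) - 203704)*(3771 + 100691) = ((-46 + 148) - 203704)*104462 = (102 - 203704)*104462 = -203602*104462 = -21268672124)
(V(-20) - 327262/(-254209))/(I + 265237) = ((1/175)*(-20) - 327262/(-254209))/(-21268672124 + 265237) = (-4/35 - 327262*(-1/254209))/(-21268406887) = (-4/35 + 327262/254209)*(-1/21268406887) = (10437334/8897315)*(-1/21268406887) = -10437334/189231715621808405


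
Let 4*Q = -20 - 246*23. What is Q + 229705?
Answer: 456571/2 ≈ 2.2829e+5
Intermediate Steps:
Q = -2839/2 (Q = (-20 - 246*23)/4 = (-20 - 5658)/4 = (1/4)*(-5678) = -2839/2 ≈ -1419.5)
Q + 229705 = -2839/2 + 229705 = 456571/2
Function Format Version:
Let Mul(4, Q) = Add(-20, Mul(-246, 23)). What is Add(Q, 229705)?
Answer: Rational(456571, 2) ≈ 2.2829e+5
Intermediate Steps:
Q = Rational(-2839, 2) (Q = Mul(Rational(1, 4), Add(-20, Mul(-246, 23))) = Mul(Rational(1, 4), Add(-20, -5658)) = Mul(Rational(1, 4), -5678) = Rational(-2839, 2) ≈ -1419.5)
Add(Q, 229705) = Add(Rational(-2839, 2), 229705) = Rational(456571, 2)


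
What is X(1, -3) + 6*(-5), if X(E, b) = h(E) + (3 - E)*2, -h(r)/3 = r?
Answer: -29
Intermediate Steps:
h(r) = -3*r
X(E, b) = 6 - 5*E (X(E, b) = -3*E + (3 - E)*2 = -3*E + (6 - 2*E) = 6 - 5*E)
X(1, -3) + 6*(-5) = (6 - 5*1) + 6*(-5) = (6 - 5) - 30 = 1 - 30 = -29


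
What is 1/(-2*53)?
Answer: -1/106 ≈ -0.0094340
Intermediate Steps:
1/(-2*53) = 1/(-106) = -1/106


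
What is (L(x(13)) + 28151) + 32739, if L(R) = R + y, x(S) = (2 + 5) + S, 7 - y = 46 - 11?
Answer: 60882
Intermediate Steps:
y = -28 (y = 7 - (46 - 11) = 7 - 1*35 = 7 - 35 = -28)
x(S) = 7 + S
L(R) = -28 + R (L(R) = R - 28 = -28 + R)
(L(x(13)) + 28151) + 32739 = ((-28 + (7 + 13)) + 28151) + 32739 = ((-28 + 20) + 28151) + 32739 = (-8 + 28151) + 32739 = 28143 + 32739 = 60882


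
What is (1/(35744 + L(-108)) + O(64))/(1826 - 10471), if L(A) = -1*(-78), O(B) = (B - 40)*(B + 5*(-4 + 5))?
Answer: -59321233/309681190 ≈ -0.19156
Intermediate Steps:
O(B) = (-40 + B)*(5 + B) (O(B) = (-40 + B)*(B + 5*1) = (-40 + B)*(B + 5) = (-40 + B)*(5 + B))
L(A) = 78
(1/(35744 + L(-108)) + O(64))/(1826 - 10471) = (1/(35744 + 78) + (-200 + 64² - 35*64))/(1826 - 10471) = (1/35822 + (-200 + 4096 - 2240))/(-8645) = (1/35822 + 1656)*(-1/8645) = (59321233/35822)*(-1/8645) = -59321233/309681190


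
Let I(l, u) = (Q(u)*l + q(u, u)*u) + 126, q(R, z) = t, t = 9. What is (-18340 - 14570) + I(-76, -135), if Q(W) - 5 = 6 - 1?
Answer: -34759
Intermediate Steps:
q(R, z) = 9
Q(W) = 10 (Q(W) = 5 + (6 - 1) = 5 + 5 = 10)
I(l, u) = 126 + 9*u + 10*l (I(l, u) = (10*l + 9*u) + 126 = (9*u + 10*l) + 126 = 126 + 9*u + 10*l)
(-18340 - 14570) + I(-76, -135) = (-18340 - 14570) + (126 + 9*(-135) + 10*(-76)) = -32910 + (126 - 1215 - 760) = -32910 - 1849 = -34759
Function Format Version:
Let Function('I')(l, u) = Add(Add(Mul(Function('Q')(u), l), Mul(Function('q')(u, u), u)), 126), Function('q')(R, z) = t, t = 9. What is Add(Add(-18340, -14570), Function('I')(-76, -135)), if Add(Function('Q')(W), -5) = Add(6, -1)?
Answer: -34759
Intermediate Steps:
Function('q')(R, z) = 9
Function('Q')(W) = 10 (Function('Q')(W) = Add(5, Add(6, -1)) = Add(5, 5) = 10)
Function('I')(l, u) = Add(126, Mul(9, u), Mul(10, l)) (Function('I')(l, u) = Add(Add(Mul(10, l), Mul(9, u)), 126) = Add(Add(Mul(9, u), Mul(10, l)), 126) = Add(126, Mul(9, u), Mul(10, l)))
Add(Add(-18340, -14570), Function('I')(-76, -135)) = Add(Add(-18340, -14570), Add(126, Mul(9, -135), Mul(10, -76))) = Add(-32910, Add(126, -1215, -760)) = Add(-32910, -1849) = -34759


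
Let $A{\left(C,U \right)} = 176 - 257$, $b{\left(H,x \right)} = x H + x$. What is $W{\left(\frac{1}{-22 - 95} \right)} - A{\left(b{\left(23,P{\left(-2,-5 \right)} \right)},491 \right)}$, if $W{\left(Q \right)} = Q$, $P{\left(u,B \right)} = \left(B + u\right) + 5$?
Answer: $\frac{9476}{117} \approx 80.991$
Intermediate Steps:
$P{\left(u,B \right)} = 5 + B + u$
$b{\left(H,x \right)} = x + H x$ ($b{\left(H,x \right)} = H x + x = x + H x$)
$A{\left(C,U \right)} = -81$
$W{\left(\frac{1}{-22 - 95} \right)} - A{\left(b{\left(23,P{\left(-2,-5 \right)} \right)},491 \right)} = \frac{1}{-22 - 95} - -81 = \frac{1}{-117} + 81 = - \frac{1}{117} + 81 = \frac{9476}{117}$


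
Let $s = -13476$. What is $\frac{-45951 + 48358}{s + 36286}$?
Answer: $\frac{2407}{22810} \approx 0.10552$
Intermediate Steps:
$\frac{-45951 + 48358}{s + 36286} = \frac{-45951 + 48358}{-13476 + 36286} = \frac{2407}{22810}$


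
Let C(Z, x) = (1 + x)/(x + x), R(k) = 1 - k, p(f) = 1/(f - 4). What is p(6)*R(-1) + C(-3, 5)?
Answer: 8/5 ≈ 1.6000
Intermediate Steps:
p(f) = 1/(-4 + f)
C(Z, x) = (1 + x)/(2*x) (C(Z, x) = (1 + x)/((2*x)) = (1 + x)*(1/(2*x)) = (1 + x)/(2*x))
p(6)*R(-1) + C(-3, 5) = (1 - 1*(-1))/(-4 + 6) + (½)*(1 + 5)/5 = (1 + 1)/2 + (½)*(⅕)*6 = (½)*2 + ⅗ = 1 + ⅗ = 8/5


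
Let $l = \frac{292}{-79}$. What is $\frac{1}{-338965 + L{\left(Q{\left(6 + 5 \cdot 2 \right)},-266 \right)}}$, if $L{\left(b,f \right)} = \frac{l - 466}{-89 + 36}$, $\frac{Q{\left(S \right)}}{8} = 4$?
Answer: $- \frac{4187}{1419209349} \approx -2.9502 \cdot 10^{-6}$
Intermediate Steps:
$Q{\left(S \right)} = 32$ ($Q{\left(S \right)} = 8 \cdot 4 = 32$)
$l = - \frac{292}{79}$ ($l = 292 \left(- \frac{1}{79}\right) = - \frac{292}{79} \approx -3.6962$)
$L{\left(b,f \right)} = \frac{37106}{4187}$ ($L{\left(b,f \right)} = \frac{- \frac{292}{79} - 466}{-89 + 36} = - \frac{37106}{79 \left(-53\right)} = \left(- \frac{37106}{79}\right) \left(- \frac{1}{53}\right) = \frac{37106}{4187}$)
$\frac{1}{-338965 + L{\left(Q{\left(6 + 5 \cdot 2 \right)},-266 \right)}} = \frac{1}{-338965 + \frac{37106}{4187}} = \frac{1}{- \frac{1419209349}{4187}} = - \frac{4187}{1419209349}$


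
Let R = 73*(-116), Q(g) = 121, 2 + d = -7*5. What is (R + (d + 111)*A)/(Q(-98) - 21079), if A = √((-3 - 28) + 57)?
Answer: 4234/10479 - 37*√26/10479 ≈ 0.38604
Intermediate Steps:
d = -37 (d = -2 - 7*5 = -2 - 35 = -37)
R = -8468
A = √26 (A = √(-31 + 57) = √26 ≈ 5.0990)
(R + (d + 111)*A)/(Q(-98) - 21079) = (-8468 + (-37 + 111)*√26)/(121 - 21079) = (-8468 + 74*√26)/(-20958) = (-8468 + 74*√26)*(-1/20958) = 4234/10479 - 37*√26/10479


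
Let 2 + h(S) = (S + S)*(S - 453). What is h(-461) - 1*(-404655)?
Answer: 1247361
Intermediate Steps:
h(S) = -2 + 2*S*(-453 + S) (h(S) = -2 + (S + S)*(S - 453) = -2 + (2*S)*(-453 + S) = -2 + 2*S*(-453 + S))
h(-461) - 1*(-404655) = (-2 - 906*(-461) + 2*(-461)²) - 1*(-404655) = (-2 + 417666 + 2*212521) + 404655 = (-2 + 417666 + 425042) + 404655 = 842706 + 404655 = 1247361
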